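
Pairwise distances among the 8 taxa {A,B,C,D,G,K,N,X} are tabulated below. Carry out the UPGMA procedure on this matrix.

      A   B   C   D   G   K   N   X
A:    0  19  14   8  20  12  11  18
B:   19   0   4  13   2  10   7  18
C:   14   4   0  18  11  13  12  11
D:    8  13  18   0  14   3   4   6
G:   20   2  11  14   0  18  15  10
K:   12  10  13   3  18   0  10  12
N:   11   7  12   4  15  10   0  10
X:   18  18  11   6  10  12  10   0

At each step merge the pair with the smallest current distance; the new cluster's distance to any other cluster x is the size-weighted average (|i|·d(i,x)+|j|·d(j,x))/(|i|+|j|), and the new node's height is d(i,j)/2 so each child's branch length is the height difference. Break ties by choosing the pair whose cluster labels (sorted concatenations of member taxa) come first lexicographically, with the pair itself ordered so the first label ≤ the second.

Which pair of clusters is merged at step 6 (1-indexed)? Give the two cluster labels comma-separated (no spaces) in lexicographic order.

A,DKNX

iteration 1: select B,G (d=2); attach at lengths (1, 1); label the merged cluster BG
  updated: d(A,BG)=39/2, d(BG,C)=15/2, d(BG,D)=27/2, d(BG,K)=14, d(BG,N)=11, d(BG,X)=14
iteration 2: select D,K (d=3); attach at lengths (3/2, 3/2); label the merged cluster DK
  updated: d(A,DK)=10, d(BG,DK)=55/4, d(C,DK)=31/2, d(DK,N)=7, d(DK,X)=9
iteration 3: select DK,N (d=7); attach at lengths (2, 7/2); label the merged cluster DKN
  updated: d(A,DKN)=31/3, d(BG,DKN)=77/6, d(C,DKN)=43/3, d(DKN,X)=28/3
iteration 4: select BG,C (d=15/2); attach at lengths (11/4, 15/4); label the merged cluster BCG
  updated: d(A,BCG)=53/3, d(BCG,DKN)=40/3, d(BCG,X)=13
iteration 5: select DKN,X (d=28/3); attach at lengths (7/6, 14/3); label the merged cluster DKNX
  updated: d(A,DKNX)=49/4, d(BCG,DKNX)=53/4
iteration 6: select A,DKNX (d=49/4); attach at lengths (49/8, 35/24); label the merged cluster ADKNX
  updated: d(ADKNX,BCG)=212/15
iteration 7: select ADKNX,BCG (d=212/15); attach at lengths (113/120, 199/60); label the merged cluster ABCDGKNX
final tree: ((A:49/8,(((D:3/2,K:3/2):2,N:7/2):7/6,X:14/3):35/24):113/120,((B:1,G:1):11/4,C:15/4):199/60)
total length: 1387/40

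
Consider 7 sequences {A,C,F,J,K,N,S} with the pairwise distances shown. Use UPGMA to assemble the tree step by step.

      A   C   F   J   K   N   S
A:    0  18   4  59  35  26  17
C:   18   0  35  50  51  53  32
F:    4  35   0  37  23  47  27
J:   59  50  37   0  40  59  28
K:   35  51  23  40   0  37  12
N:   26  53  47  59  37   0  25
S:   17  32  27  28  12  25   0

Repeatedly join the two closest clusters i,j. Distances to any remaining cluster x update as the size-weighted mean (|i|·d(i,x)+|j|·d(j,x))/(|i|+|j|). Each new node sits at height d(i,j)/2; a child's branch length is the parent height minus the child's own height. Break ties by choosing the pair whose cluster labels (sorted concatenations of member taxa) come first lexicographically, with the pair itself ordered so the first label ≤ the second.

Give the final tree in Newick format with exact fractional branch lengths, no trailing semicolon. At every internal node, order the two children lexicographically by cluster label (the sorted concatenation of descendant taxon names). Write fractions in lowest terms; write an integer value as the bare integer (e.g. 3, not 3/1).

step 1: merge (A,F) at d=4; branch lengths A→2, F→2; new cluster AF
  updated: d(AF,C)=53/2, d(AF,J)=48, d(AF,K)=29, d(AF,N)=73/2, d(AF,S)=22
step 2: merge (K,S) at d=12; branch lengths K→6, S→6; new cluster KS
  updated: d(AF,KS)=51/2, d(C,KS)=83/2, d(J,KS)=34, d(KS,N)=31
step 3: merge (AF,KS) at d=51/2; branch lengths AF→43/4, KS→27/4; new cluster AFKS
  updated: d(AFKS,C)=34, d(AFKS,J)=41, d(AFKS,N)=135/4
step 4: merge (AFKS,N) at d=135/4; branch lengths AFKS→33/8, N→135/8; new cluster AFKNS
  updated: d(AFKNS,C)=189/5, d(AFKNS,J)=223/5
step 5: merge (AFKNS,C) at d=189/5; branch lengths AFKNS→81/40, C→189/10; new cluster ACFKNS
  updated: d(ACFKNS,J)=91/2
step 6: merge (ACFKNS,J) at d=91/2; branch lengths ACFKNS→77/20, J→91/4; new cluster ACFJKNS
final tree: (((((A:2,F:2):43/4,(K:6,S:6):27/4):33/8,N:135/8):81/40,C:189/10):77/20,J:91/4)
total length: 4081/40

(((((A:2,F:2):43/4,(K:6,S:6):27/4):33/8,N:135/8):81/40,C:189/10):77/20,J:91/4)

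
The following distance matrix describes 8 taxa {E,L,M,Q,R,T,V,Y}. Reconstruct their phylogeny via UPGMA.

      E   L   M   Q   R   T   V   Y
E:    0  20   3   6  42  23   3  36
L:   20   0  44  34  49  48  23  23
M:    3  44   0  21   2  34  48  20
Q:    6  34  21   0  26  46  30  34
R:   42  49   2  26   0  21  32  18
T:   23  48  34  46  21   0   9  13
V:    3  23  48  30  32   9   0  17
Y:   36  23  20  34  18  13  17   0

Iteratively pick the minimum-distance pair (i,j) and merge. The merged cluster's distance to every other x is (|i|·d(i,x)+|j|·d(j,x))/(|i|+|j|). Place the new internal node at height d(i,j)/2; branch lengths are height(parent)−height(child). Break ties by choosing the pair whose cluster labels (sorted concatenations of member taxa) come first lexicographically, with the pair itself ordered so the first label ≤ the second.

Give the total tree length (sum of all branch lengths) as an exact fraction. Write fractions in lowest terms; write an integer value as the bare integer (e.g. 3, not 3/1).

3541/48

iteration 1: select M,R (d=2); attach at lengths (1, 1); label the merged cluster MR
  updated: d(E,MR)=45/2, d(L,MR)=93/2, d(MR,Q)=47/2, d(MR,T)=55/2, d(MR,V)=40, d(MR,Y)=19
iteration 2: select E,V (d=3); attach at lengths (3/2, 3/2); label the merged cluster EV
  updated: d(EV,L)=43/2, d(EV,MR)=125/4, d(EV,Q)=18, d(EV,T)=16, d(EV,Y)=53/2
iteration 3: select T,Y (d=13); attach at lengths (13/2, 13/2); label the merged cluster TY
  updated: d(EV,TY)=85/4, d(L,TY)=71/2, d(MR,TY)=93/4, d(Q,TY)=40
iteration 4: select EV,Q (d=18); attach at lengths (15/2, 9); label the merged cluster EQV
  updated: d(EQV,L)=77/3, d(EQV,MR)=86/3, d(EQV,TY)=55/2
iteration 5: select MR,TY (d=93/4); attach at lengths (85/8, 41/8); label the merged cluster MRTY
  updated: d(EQV,MRTY)=337/12, d(L,MRTY)=41
iteration 6: select EQV,L (d=77/3); attach at lengths (23/6, 77/6); label the merged cluster ELQV
  updated: d(ELQV,MRTY)=501/16
iteration 7: select ELQV,MRTY (d=501/16); attach at lengths (271/96, 129/32); label the merged cluster ELMQRTVY
final tree: ((((E:3/2,V:3/2):15/2,Q:9):23/6,L:77/6):271/96,((M:1,R:1):85/8,(T:13/2,Y:13/2):41/8):129/32)
total length: 3541/48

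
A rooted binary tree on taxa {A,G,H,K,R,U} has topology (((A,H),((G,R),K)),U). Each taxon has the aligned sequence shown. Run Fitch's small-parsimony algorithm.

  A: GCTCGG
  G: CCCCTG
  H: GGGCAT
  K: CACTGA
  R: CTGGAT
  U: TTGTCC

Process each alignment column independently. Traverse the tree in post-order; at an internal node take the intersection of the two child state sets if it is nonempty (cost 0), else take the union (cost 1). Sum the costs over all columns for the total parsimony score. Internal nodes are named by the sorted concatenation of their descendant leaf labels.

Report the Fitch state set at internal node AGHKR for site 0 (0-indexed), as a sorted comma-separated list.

[col 0] AH: children A:{G}, H:{G} ∩→ {G}; cost 0
[col 0] GR: children G:{C}, R:{C} ∩→ {C}; cost 0
[col 0] GKR: children GR:{C}, K:{C} ∩→ {C}; cost 0
[col 0] AGHKR: children AH:{G}, GKR:{C} ∪→ {C,G}; cost 1
[col 0] AGHKRU: children AGHKR:{C,G}, U:{T} ∪→ {C,G,T}; cost 1
[col 1] AH: children A:{C}, H:{G} ∪→ {C,G}; cost 1
[col 1] GR: children G:{C}, R:{T} ∪→ {C,T}; cost 1
[col 1] GKR: children GR:{C,T}, K:{A} ∪→ {A,C,T}; cost 1
[col 1] AGHKR: children AH:{C,G}, GKR:{A,C,T} ∩→ {C}; cost 0
[col 1] AGHKRU: children AGHKR:{C}, U:{T} ∪→ {C,T}; cost 1
[col 2] AH: children A:{T}, H:{G} ∪→ {G,T}; cost 1
[col 2] GR: children G:{C}, R:{G} ∪→ {C,G}; cost 1
[col 2] GKR: children GR:{C,G}, K:{C} ∩→ {C}; cost 0
[col 2] AGHKR: children AH:{G,T}, GKR:{C} ∪→ {C,G,T}; cost 1
[col 2] AGHKRU: children AGHKR:{C,G,T}, U:{G} ∩→ {G}; cost 0
[col 3] AH: children A:{C}, H:{C} ∩→ {C}; cost 0
[col 3] GR: children G:{C}, R:{G} ∪→ {C,G}; cost 1
[col 3] GKR: children GR:{C,G}, K:{T} ∪→ {C,G,T}; cost 1
[col 3] AGHKR: children AH:{C}, GKR:{C,G,T} ∩→ {C}; cost 0
[col 3] AGHKRU: children AGHKR:{C}, U:{T} ∪→ {C,T}; cost 1
[col 4] AH: children A:{G}, H:{A} ∪→ {A,G}; cost 1
[col 4] GR: children G:{T}, R:{A} ∪→ {A,T}; cost 1
[col 4] GKR: children GR:{A,T}, K:{G} ∪→ {A,G,T}; cost 1
[col 4] AGHKR: children AH:{A,G}, GKR:{A,G,T} ∩→ {A,G}; cost 0
[col 4] AGHKRU: children AGHKR:{A,G}, U:{C} ∪→ {A,C,G}; cost 1
[col 5] AH: children A:{G}, H:{T} ∪→ {G,T}; cost 1
[col 5] GR: children G:{G}, R:{T} ∪→ {G,T}; cost 1
[col 5] GKR: children GR:{G,T}, K:{A} ∪→ {A,G,T}; cost 1
[col 5] AGHKR: children AH:{G,T}, GKR:{A,G,T} ∩→ {G,T}; cost 0
[col 5] AGHKRU: children AGHKR:{G,T}, U:{C} ∪→ {C,G,T}; cost 1
per-site changes: [2, 4, 3, 3, 4, 4]; total = 20

C,G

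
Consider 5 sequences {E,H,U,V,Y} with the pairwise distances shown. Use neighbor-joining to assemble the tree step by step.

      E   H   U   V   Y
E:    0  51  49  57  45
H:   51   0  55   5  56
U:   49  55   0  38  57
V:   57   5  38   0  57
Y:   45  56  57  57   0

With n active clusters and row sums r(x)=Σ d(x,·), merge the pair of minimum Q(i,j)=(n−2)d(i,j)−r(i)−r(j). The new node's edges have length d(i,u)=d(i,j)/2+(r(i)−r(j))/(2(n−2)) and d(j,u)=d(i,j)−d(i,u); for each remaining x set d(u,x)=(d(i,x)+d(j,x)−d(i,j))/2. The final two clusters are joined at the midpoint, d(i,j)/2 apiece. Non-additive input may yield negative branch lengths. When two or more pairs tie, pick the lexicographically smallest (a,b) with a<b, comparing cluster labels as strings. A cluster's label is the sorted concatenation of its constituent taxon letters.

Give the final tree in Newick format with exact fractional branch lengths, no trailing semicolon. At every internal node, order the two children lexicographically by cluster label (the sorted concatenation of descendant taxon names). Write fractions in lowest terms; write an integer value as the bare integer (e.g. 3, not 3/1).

step 1: merge (H,V) at d=5, Q=-309; branch lengths H→25/6, V→5/6; new cluster HV
  updated: d(E,HV)=103/2, d(HV,U)=44, d(HV,Y)=54
step 2: merge (E,Y) at d=45, Q=-423/2; branch lengths E→159/8, Y→201/8; new cluster EY
  updated: d(EY,HV)=121/4, d(EY,U)=61/2
step 3: merge (EY,HV) at d=121/4, Q=-419/4; branch lengths EY→67/8, HV→175/8; new cluster EHVY
  updated: d(EHVY,U)=177/8
step 4: merge (EHVY,U) at d=177/8; branch lengths EHVY→177/16, U→177/16; new cluster EHUVY
final tree: (((E:159/8,Y:201/8):67/8,(H:25/6,V:5/6):175/8):177/16,U:177/16)
total length: 819/8

(((E:159/8,Y:201/8):67/8,(H:25/6,V:5/6):175/8):177/16,U:177/16)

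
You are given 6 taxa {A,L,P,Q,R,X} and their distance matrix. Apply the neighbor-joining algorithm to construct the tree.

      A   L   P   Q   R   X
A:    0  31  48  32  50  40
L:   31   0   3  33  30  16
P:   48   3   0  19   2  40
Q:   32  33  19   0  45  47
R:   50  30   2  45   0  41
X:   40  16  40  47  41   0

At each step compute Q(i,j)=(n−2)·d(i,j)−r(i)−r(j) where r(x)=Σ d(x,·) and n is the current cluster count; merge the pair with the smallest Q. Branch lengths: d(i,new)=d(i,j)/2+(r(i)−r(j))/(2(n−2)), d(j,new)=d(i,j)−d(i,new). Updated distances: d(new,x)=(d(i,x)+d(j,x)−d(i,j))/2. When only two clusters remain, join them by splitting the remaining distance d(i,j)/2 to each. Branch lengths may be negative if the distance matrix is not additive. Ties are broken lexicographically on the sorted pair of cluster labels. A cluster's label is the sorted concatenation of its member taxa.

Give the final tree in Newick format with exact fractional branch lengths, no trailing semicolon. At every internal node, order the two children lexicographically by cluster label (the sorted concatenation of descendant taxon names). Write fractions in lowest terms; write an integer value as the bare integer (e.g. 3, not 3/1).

((((A:52/3,Q:44/3):71/8,(P:-6,R:8):117/8):39/8,L:-7/8):135/16,X:135/16)

1. join P+R (d=2, Q=-272) ⇒ PR; edges |P|=-6, |R|=8
  updated: d(A,PR)=48, d(L,PR)=31/2, d(PR,Q)=31, d(PR,X)=79/2
2. join A+Q (d=32, Q=-198) ⇒ AQ; edges |A|=52/3, |Q|=44/3
  updated: d(AQ,L)=16, d(AQ,PR)=47/2, d(AQ,X)=55/2
3. join AQ+PR (d=47/2, Q=-197/2) ⇒ APQR; edges |AQ|=71/8, |PR|=117/8
  updated: d(APQR,L)=4, d(APQR,X)=87/4
4. join APQR+L (d=4, Q=-167/4) ⇒ ALPQR; edges |APQR|=39/8, |L|=-7/8
  updated: d(ALPQR,X)=135/8
5. join ALPQR+X (d=135/8) ⇒ ALPQRX; edges |ALPQR|=135/16, |X|=135/16
final tree: ((((A:52/3,Q:44/3):71/8,(P:-6,R:8):117/8):39/8,L:-7/8):135/16,X:135/16)
total length: 627/8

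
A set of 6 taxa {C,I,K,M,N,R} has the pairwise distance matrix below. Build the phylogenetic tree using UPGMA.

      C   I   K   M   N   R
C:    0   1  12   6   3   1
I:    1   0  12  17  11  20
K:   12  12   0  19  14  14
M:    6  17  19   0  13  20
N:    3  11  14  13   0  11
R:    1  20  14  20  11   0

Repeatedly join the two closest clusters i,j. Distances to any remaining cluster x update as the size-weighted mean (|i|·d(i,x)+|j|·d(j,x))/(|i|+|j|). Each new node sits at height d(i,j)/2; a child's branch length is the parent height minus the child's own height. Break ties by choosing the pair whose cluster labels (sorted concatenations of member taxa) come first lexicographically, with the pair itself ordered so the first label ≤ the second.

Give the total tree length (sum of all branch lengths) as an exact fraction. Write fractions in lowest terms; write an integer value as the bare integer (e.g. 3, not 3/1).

185/6

iteration 1: select C,I (d=1); attach at lengths (1/2, 1/2); label the merged cluster CI
  updated: d(CI,K)=12, d(CI,M)=23/2, d(CI,N)=7, d(CI,R)=21/2
iteration 2: select CI,N (d=7); attach at lengths (3, 7/2); label the merged cluster CIN
  updated: d(CIN,K)=38/3, d(CIN,M)=12, d(CIN,R)=32/3
iteration 3: select CIN,R (d=32/3); attach at lengths (11/6, 16/3); label the merged cluster CINR
  updated: d(CINR,K)=13, d(CINR,M)=14
iteration 4: select CINR,K (d=13); attach at lengths (7/6, 13/2); label the merged cluster CIKNR
  updated: d(CIKNR,M)=15
iteration 5: select CIKNR,M (d=15); attach at lengths (1, 15/2); label the merged cluster CIKMNR
final tree: (((((C:1/2,I:1/2):3,N:7/2):11/6,R:16/3):7/6,K:13/2):1,M:15/2)
total length: 185/6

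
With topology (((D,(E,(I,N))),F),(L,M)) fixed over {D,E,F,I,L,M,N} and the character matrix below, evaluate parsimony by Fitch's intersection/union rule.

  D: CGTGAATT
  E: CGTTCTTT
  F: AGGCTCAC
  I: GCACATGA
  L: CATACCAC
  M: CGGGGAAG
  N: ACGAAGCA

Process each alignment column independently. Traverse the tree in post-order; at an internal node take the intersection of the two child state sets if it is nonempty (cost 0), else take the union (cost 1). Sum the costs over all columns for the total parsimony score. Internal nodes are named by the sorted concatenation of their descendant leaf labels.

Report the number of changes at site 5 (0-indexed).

4

[col 0] IN: children I:{G}, N:{A} ∪→ {A,G}; cost 1
[col 0] EIN: children E:{C}, IN:{A,G} ∪→ {A,C,G}; cost 1
[col 0] DEIN: children D:{C}, EIN:{A,C,G} ∩→ {C}; cost 0
[col 0] DEFIN: children DEIN:{C}, F:{A} ∪→ {A,C}; cost 1
[col 0] LM: children L:{C}, M:{C} ∩→ {C}; cost 0
[col 0] DEFILMN: children DEFIN:{A,C}, LM:{C} ∩→ {C}; cost 0
[col 1] IN: children I:{C}, N:{C} ∩→ {C}; cost 0
[col 1] EIN: children E:{G}, IN:{C} ∪→ {C,G}; cost 1
[col 1] DEIN: children D:{G}, EIN:{C,G} ∩→ {G}; cost 0
[col 1] DEFIN: children DEIN:{G}, F:{G} ∩→ {G}; cost 0
[col 1] LM: children L:{A}, M:{G} ∪→ {A,G}; cost 1
[col 1] DEFILMN: children DEFIN:{G}, LM:{A,G} ∩→ {G}; cost 0
[col 2] IN: children I:{A}, N:{G} ∪→ {A,G}; cost 1
[col 2] EIN: children E:{T}, IN:{A,G} ∪→ {A,G,T}; cost 1
[col 2] DEIN: children D:{T}, EIN:{A,G,T} ∩→ {T}; cost 0
[col 2] DEFIN: children DEIN:{T}, F:{G} ∪→ {G,T}; cost 1
[col 2] LM: children L:{T}, M:{G} ∪→ {G,T}; cost 1
[col 2] DEFILMN: children DEFIN:{G,T}, LM:{G,T} ∩→ {G,T}; cost 0
[col 3] IN: children I:{C}, N:{A} ∪→ {A,C}; cost 1
[col 3] EIN: children E:{T}, IN:{A,C} ∪→ {A,C,T}; cost 1
[col 3] DEIN: children D:{G}, EIN:{A,C,T} ∪→ {A,C,G,T}; cost 1
[col 3] DEFIN: children DEIN:{A,C,G,T}, F:{C} ∩→ {C}; cost 0
[col 3] LM: children L:{A}, M:{G} ∪→ {A,G}; cost 1
[col 3] DEFILMN: children DEFIN:{C}, LM:{A,G} ∪→ {A,C,G}; cost 1
[col 4] IN: children I:{A}, N:{A} ∩→ {A}; cost 0
[col 4] EIN: children E:{C}, IN:{A} ∪→ {A,C}; cost 1
[col 4] DEIN: children D:{A}, EIN:{A,C} ∩→ {A}; cost 0
[col 4] DEFIN: children DEIN:{A}, F:{T} ∪→ {A,T}; cost 1
[col 4] LM: children L:{C}, M:{G} ∪→ {C,G}; cost 1
[col 4] DEFILMN: children DEFIN:{A,T}, LM:{C,G} ∪→ {A,C,G,T}; cost 1
[col 5] IN: children I:{T}, N:{G} ∪→ {G,T}; cost 1
[col 5] EIN: children E:{T}, IN:{G,T} ∩→ {T}; cost 0
[col 5] DEIN: children D:{A}, EIN:{T} ∪→ {A,T}; cost 1
[col 5] DEFIN: children DEIN:{A,T}, F:{C} ∪→ {A,C,T}; cost 1
[col 5] LM: children L:{C}, M:{A} ∪→ {A,C}; cost 1
[col 5] DEFILMN: children DEFIN:{A,C,T}, LM:{A,C} ∩→ {A,C}; cost 0
[col 6] IN: children I:{G}, N:{C} ∪→ {C,G}; cost 1
[col 6] EIN: children E:{T}, IN:{C,G} ∪→ {C,G,T}; cost 1
[col 6] DEIN: children D:{T}, EIN:{C,G,T} ∩→ {T}; cost 0
[col 6] DEFIN: children DEIN:{T}, F:{A} ∪→ {A,T}; cost 1
[col 6] LM: children L:{A}, M:{A} ∩→ {A}; cost 0
[col 6] DEFILMN: children DEFIN:{A,T}, LM:{A} ∩→ {A}; cost 0
[col 7] IN: children I:{A}, N:{A} ∩→ {A}; cost 0
[col 7] EIN: children E:{T}, IN:{A} ∪→ {A,T}; cost 1
[col 7] DEIN: children D:{T}, EIN:{A,T} ∩→ {T}; cost 0
[col 7] DEFIN: children DEIN:{T}, F:{C} ∪→ {C,T}; cost 1
[col 7] LM: children L:{C}, M:{G} ∪→ {C,G}; cost 1
[col 7] DEFILMN: children DEFIN:{C,T}, LM:{C,G} ∩→ {C}; cost 0
per-site changes: [3, 2, 4, 5, 4, 4, 3, 3]; total = 28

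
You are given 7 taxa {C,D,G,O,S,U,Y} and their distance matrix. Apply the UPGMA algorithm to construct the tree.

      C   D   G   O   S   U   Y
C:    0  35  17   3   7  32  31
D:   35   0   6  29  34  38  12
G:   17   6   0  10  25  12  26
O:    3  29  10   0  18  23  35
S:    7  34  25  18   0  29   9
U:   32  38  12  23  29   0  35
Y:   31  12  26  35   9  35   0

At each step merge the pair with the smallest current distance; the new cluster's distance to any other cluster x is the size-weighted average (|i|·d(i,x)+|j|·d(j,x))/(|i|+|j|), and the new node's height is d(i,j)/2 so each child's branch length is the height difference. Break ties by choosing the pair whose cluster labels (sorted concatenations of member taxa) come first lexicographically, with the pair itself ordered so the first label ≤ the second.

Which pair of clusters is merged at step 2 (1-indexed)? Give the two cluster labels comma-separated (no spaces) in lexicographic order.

1. join C+O (d=3) ⇒ CO; edges |C|=3/2, |O|=3/2
  updated: d(CO,D)=32, d(CO,G)=27/2, d(CO,S)=25/2, d(CO,U)=55/2, d(CO,Y)=33
2. join D+G (d=6) ⇒ DG; edges |D|=3, |G|=3
  updated: d(CO,DG)=91/4, d(DG,S)=59/2, d(DG,U)=25, d(DG,Y)=19
3. join S+Y (d=9) ⇒ SY; edges |S|=9/2, |Y|=9/2
  updated: d(CO,SY)=91/4, d(DG,SY)=97/4, d(SY,U)=32
4. join CO+DG (d=91/4) ⇒ CDGO; edges |CO|=79/8, |DG|=67/8
  updated: d(CDGO,SY)=47/2, d(CDGO,U)=105/4
5. join CDGO+SY (d=47/2) ⇒ CDGOSY; edges |CDGO|=3/8, |SY|=29/4
  updated: d(CDGOSY,U)=169/6
6. join CDGOSY+U (d=169/6) ⇒ CDGOSUY; edges |CDGOSY|=7/3, |U|=169/12
final tree: ((((C:3/2,O:3/2):79/8,(D:3,G:3):67/8):3/8,(S:9/2,Y:9/2):29/4):7/3,U:169/12)
total length: 1447/24

D,G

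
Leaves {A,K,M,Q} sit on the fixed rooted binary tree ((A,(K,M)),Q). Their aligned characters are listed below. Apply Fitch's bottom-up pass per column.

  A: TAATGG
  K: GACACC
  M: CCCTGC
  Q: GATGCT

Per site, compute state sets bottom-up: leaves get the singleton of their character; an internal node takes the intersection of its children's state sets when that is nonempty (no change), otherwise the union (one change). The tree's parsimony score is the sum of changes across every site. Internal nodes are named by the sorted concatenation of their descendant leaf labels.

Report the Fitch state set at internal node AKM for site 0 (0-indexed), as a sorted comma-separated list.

C,G,T

site 0, node KM: K={G} ∪ M={C} → {C,G} (+1)
site 0, node AKM: A={T} ∪ KM={C,G} → {C,G,T} (+1)
site 0, node AKMQ: AKM={C,G,T} ∩ Q={G} → {G} (+0)
site 1, node KM: K={A} ∪ M={C} → {A,C} (+1)
site 1, node AKM: A={A} ∩ KM={A,C} → {A} (+0)
site 1, node AKMQ: AKM={A} ∩ Q={A} → {A} (+0)
site 2, node KM: K={C} ∩ M={C} → {C} (+0)
site 2, node AKM: A={A} ∪ KM={C} → {A,C} (+1)
site 2, node AKMQ: AKM={A,C} ∪ Q={T} → {A,C,T} (+1)
site 3, node KM: K={A} ∪ M={T} → {A,T} (+1)
site 3, node AKM: A={T} ∩ KM={A,T} → {T} (+0)
site 3, node AKMQ: AKM={T} ∪ Q={G} → {G,T} (+1)
site 4, node KM: K={C} ∪ M={G} → {C,G} (+1)
site 4, node AKM: A={G} ∩ KM={C,G} → {G} (+0)
site 4, node AKMQ: AKM={G} ∪ Q={C} → {C,G} (+1)
site 5, node KM: K={C} ∩ M={C} → {C} (+0)
site 5, node AKM: A={G} ∪ KM={C} → {C,G} (+1)
site 5, node AKMQ: AKM={C,G} ∪ Q={T} → {C,G,T} (+1)
per-site changes: [2, 1, 2, 2, 2, 2]; total = 11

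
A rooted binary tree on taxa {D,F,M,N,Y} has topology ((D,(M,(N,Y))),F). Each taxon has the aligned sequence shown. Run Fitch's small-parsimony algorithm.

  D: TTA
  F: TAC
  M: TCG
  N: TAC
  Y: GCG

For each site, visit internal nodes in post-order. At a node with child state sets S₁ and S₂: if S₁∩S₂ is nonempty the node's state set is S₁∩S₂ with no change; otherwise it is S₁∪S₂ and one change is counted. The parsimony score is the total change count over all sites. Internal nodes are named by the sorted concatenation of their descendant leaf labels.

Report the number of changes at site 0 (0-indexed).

1

NY@0: {T} ∪ {G} = {G,T} (union, +1)
MNY@0: {T} ∩ {G,T} = {T} (intersection, +0)
DMNY@0: {T} ∩ {T} = {T} (intersection, +0)
DFMNY@0: {T} ∩ {T} = {T} (intersection, +0)
NY@1: {A} ∪ {C} = {A,C} (union, +1)
MNY@1: {C} ∩ {A,C} = {C} (intersection, +0)
DMNY@1: {T} ∪ {C} = {C,T} (union, +1)
DFMNY@1: {C,T} ∪ {A} = {A,C,T} (union, +1)
NY@2: {C} ∪ {G} = {C,G} (union, +1)
MNY@2: {G} ∩ {C,G} = {G} (intersection, +0)
DMNY@2: {A} ∪ {G} = {A,G} (union, +1)
DFMNY@2: {A,G} ∪ {C} = {A,C,G} (union, +1)
per-site changes: [1, 3, 3]; total = 7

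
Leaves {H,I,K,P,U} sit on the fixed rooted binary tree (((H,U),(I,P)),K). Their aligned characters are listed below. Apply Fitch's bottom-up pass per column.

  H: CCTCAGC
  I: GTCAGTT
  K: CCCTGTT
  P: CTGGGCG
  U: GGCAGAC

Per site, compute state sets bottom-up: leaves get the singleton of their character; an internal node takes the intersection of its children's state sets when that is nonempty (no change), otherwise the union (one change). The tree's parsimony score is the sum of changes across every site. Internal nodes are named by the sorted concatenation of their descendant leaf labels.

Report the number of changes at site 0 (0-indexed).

2

site 0, node HU: H={C} ∪ U={G} → {C,G} (+1)
site 0, node IP: I={G} ∪ P={C} → {C,G} (+1)
site 0, node HIPU: HU={C,G} ∩ IP={C,G} → {C,G} (+0)
site 0, node HIKPU: HIPU={C,G} ∩ K={C} → {C} (+0)
site 1, node HU: H={C} ∪ U={G} → {C,G} (+1)
site 1, node IP: I={T} ∩ P={T} → {T} (+0)
site 1, node HIPU: HU={C,G} ∪ IP={T} → {C,G,T} (+1)
site 1, node HIKPU: HIPU={C,G,T} ∩ K={C} → {C} (+0)
site 2, node HU: H={T} ∪ U={C} → {C,T} (+1)
site 2, node IP: I={C} ∪ P={G} → {C,G} (+1)
site 2, node HIPU: HU={C,T} ∩ IP={C,G} → {C} (+0)
site 2, node HIKPU: HIPU={C} ∩ K={C} → {C} (+0)
site 3, node HU: H={C} ∪ U={A} → {A,C} (+1)
site 3, node IP: I={A} ∪ P={G} → {A,G} (+1)
site 3, node HIPU: HU={A,C} ∩ IP={A,G} → {A} (+0)
site 3, node HIKPU: HIPU={A} ∪ K={T} → {A,T} (+1)
site 4, node HU: H={A} ∪ U={G} → {A,G} (+1)
site 4, node IP: I={G} ∩ P={G} → {G} (+0)
site 4, node HIPU: HU={A,G} ∩ IP={G} → {G} (+0)
site 4, node HIKPU: HIPU={G} ∩ K={G} → {G} (+0)
site 5, node HU: H={G} ∪ U={A} → {A,G} (+1)
site 5, node IP: I={T} ∪ P={C} → {C,T} (+1)
site 5, node HIPU: HU={A,G} ∪ IP={C,T} → {A,C,G,T} (+1)
site 5, node HIKPU: HIPU={A,C,G,T} ∩ K={T} → {T} (+0)
site 6, node HU: H={C} ∩ U={C} → {C} (+0)
site 6, node IP: I={T} ∪ P={G} → {G,T} (+1)
site 6, node HIPU: HU={C} ∪ IP={G,T} → {C,G,T} (+1)
site 6, node HIKPU: HIPU={C,G,T} ∩ K={T} → {T} (+0)
per-site changes: [2, 2, 2, 3, 1, 3, 2]; total = 15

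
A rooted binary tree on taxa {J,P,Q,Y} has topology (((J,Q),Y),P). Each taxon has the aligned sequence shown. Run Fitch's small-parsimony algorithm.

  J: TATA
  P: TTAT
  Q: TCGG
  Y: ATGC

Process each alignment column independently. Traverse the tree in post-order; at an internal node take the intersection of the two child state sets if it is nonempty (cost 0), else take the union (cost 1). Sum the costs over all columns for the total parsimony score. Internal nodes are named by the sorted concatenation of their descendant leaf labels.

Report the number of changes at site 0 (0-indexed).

JQ@0: {T} ∩ {T} = {T} (intersection, +0)
JQY@0: {T} ∪ {A} = {A,T} (union, +1)
JPQY@0: {A,T} ∩ {T} = {T} (intersection, +0)
JQ@1: {A} ∪ {C} = {A,C} (union, +1)
JQY@1: {A,C} ∪ {T} = {A,C,T} (union, +1)
JPQY@1: {A,C,T} ∩ {T} = {T} (intersection, +0)
JQ@2: {T} ∪ {G} = {G,T} (union, +1)
JQY@2: {G,T} ∩ {G} = {G} (intersection, +0)
JPQY@2: {G} ∪ {A} = {A,G} (union, +1)
JQ@3: {A} ∪ {G} = {A,G} (union, +1)
JQY@3: {A,G} ∪ {C} = {A,C,G} (union, +1)
JPQY@3: {A,C,G} ∪ {T} = {A,C,G,T} (union, +1)
per-site changes: [1, 2, 2, 3]; total = 8

1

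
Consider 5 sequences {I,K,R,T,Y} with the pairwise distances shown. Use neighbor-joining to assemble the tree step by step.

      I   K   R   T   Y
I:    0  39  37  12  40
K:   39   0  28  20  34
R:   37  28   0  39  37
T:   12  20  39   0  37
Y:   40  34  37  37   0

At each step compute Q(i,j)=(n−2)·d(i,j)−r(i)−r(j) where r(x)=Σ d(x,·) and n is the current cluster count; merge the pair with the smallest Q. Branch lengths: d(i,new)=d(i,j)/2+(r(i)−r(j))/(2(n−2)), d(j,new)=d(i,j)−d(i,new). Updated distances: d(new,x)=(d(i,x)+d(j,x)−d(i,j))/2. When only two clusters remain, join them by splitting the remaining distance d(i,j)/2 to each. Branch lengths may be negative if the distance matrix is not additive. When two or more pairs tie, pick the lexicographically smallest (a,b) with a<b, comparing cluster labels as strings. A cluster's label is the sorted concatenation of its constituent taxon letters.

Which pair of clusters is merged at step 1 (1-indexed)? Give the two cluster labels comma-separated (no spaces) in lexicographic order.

step 1: merge (I,T) at d=12, Q=-200; branch lengths I→28/3, T→8/3; new cluster IT
  updated: d(IT,K)=47/2, d(IT,R)=32, d(IT,Y)=65/2
step 2: merge (IT,K) at d=47/2, Q=-253/2; branch lengths IT→99/8, K→89/8; new cluster IKT
  updated: d(IKT,R)=73/4, d(IKT,Y)=43/2
step 3: merge (IKT,R) at d=73/4, Q=-307/4; branch lengths IKT→11/8, R→135/8; new cluster IKRT
  updated: d(IKRT,Y)=161/8
step 4: merge (IKRT,Y) at d=161/8; branch lengths IKRT→161/16, Y→161/16; new cluster IKRTY
final tree: ((((I:28/3,T:8/3):99/8,K:89/8):11/8,R:135/8):161/16,Y:161/16)
total length: 591/8

I,T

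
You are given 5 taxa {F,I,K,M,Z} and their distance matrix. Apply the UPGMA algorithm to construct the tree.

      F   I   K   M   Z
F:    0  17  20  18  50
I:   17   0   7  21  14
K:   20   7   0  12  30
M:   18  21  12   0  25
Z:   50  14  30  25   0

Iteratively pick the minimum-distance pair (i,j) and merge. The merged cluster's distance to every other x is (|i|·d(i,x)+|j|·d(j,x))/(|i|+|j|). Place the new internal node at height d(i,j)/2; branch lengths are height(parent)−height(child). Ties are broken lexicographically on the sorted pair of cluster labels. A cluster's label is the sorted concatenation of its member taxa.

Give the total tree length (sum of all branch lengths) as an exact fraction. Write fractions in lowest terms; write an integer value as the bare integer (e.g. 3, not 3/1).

step 1: merge (I,K) at d=7; branch lengths I→7/2, K→7/2; new cluster IK
  updated: d(F,IK)=37/2, d(IK,M)=33/2, d(IK,Z)=22
step 2: merge (IK,M) at d=33/2; branch lengths IK→19/4, M→33/4; new cluster IKM
  updated: d(F,IKM)=55/3, d(IKM,Z)=23
step 3: merge (F,IKM) at d=55/3; branch lengths F→55/6, IKM→11/12; new cluster FIKM
  updated: d(FIKM,Z)=119/4
step 4: merge (FIKM,Z) at d=119/4; branch lengths FIKM→137/24, Z→119/8; new cluster FIKMZ
final tree: ((F:55/6,((I:7/2,K:7/2):19/4,M:33/4):11/12):137/24,Z:119/8)
total length: 152/3

152/3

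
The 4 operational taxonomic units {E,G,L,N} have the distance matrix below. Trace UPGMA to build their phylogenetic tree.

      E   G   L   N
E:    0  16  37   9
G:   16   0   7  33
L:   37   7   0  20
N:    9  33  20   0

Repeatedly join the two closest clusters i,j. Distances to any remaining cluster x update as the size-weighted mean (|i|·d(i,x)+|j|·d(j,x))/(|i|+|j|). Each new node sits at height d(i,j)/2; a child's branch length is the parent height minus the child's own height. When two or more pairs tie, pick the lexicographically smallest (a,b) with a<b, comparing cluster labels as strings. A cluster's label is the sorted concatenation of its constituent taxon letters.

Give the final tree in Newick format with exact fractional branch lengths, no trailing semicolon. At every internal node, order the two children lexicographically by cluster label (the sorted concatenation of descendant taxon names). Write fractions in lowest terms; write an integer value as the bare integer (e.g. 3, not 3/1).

((E:9/2,N:9/2):35/4,(G:7/2,L:7/2):39/4)

step 1: merge (G,L) at d=7; branch lengths G→7/2, L→7/2; new cluster GL
  updated: d(E,GL)=53/2, d(GL,N)=53/2
step 2: merge (E,N) at d=9; branch lengths E→9/2, N→9/2; new cluster EN
  updated: d(EN,GL)=53/2
step 3: merge (EN,GL) at d=53/2; branch lengths EN→35/4, GL→39/4; new cluster EGLN
final tree: ((E:9/2,N:9/2):35/4,(G:7/2,L:7/2):39/4)
total length: 69/2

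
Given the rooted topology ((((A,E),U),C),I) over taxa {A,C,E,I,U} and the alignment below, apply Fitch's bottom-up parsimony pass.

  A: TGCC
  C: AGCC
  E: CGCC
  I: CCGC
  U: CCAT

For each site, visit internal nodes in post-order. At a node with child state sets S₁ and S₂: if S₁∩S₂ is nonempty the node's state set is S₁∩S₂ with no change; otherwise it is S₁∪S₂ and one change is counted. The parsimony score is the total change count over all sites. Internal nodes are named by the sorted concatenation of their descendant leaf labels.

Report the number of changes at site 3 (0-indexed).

site 0, node AE: A={T} ∪ E={C} → {C,T} (+1)
site 0, node AEU: AE={C,T} ∩ U={C} → {C} (+0)
site 0, node ACEU: AEU={C} ∪ C={A} → {A,C} (+1)
site 0, node ACEIU: ACEU={A,C} ∩ I={C} → {C} (+0)
site 1, node AE: A={G} ∩ E={G} → {G} (+0)
site 1, node AEU: AE={G} ∪ U={C} → {C,G} (+1)
site 1, node ACEU: AEU={C,G} ∩ C={G} → {G} (+0)
site 1, node ACEIU: ACEU={G} ∪ I={C} → {C,G} (+1)
site 2, node AE: A={C} ∩ E={C} → {C} (+0)
site 2, node AEU: AE={C} ∪ U={A} → {A,C} (+1)
site 2, node ACEU: AEU={A,C} ∩ C={C} → {C} (+0)
site 2, node ACEIU: ACEU={C} ∪ I={G} → {C,G} (+1)
site 3, node AE: A={C} ∩ E={C} → {C} (+0)
site 3, node AEU: AE={C} ∪ U={T} → {C,T} (+1)
site 3, node ACEU: AEU={C,T} ∩ C={C} → {C} (+0)
site 3, node ACEIU: ACEU={C} ∩ I={C} → {C} (+0)
per-site changes: [2, 2, 2, 1]; total = 7

1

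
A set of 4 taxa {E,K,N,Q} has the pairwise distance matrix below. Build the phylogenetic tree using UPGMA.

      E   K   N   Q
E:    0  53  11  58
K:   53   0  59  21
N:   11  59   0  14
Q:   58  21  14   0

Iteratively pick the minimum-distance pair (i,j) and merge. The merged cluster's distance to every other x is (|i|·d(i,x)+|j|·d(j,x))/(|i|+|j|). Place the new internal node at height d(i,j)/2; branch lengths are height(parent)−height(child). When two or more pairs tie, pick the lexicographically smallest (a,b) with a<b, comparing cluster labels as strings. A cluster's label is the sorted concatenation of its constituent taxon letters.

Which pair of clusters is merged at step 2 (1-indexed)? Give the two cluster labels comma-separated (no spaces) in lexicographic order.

step 1: merge (E,N) at d=11; branch lengths E→11/2, N→11/2; new cluster EN
  updated: d(EN,K)=56, d(EN,Q)=36
step 2: merge (K,Q) at d=21; branch lengths K→21/2, Q→21/2; new cluster KQ
  updated: d(EN,KQ)=46
step 3: merge (EN,KQ) at d=46; branch lengths EN→35/2, KQ→25/2; new cluster EKNQ
final tree: ((E:11/2,N:11/2):35/2,(K:21/2,Q:21/2):25/2)
total length: 62

K,Q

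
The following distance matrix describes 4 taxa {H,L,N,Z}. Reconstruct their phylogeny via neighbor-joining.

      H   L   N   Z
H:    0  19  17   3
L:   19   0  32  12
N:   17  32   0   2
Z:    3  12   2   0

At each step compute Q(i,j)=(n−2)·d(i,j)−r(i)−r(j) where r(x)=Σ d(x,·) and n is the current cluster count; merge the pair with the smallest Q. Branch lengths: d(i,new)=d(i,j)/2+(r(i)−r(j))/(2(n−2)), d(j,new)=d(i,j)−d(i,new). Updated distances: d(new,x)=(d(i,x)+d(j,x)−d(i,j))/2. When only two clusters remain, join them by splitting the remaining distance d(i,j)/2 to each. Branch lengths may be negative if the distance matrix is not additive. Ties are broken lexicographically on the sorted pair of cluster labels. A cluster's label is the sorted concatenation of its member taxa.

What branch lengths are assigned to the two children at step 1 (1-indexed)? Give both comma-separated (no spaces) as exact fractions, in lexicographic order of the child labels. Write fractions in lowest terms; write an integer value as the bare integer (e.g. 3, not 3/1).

iteration 1: select H,L (d=19, Q=-64); attach at lengths (7/2, 31/2); label the merged cluster HL
  updated: d(HL,N)=15, d(HL,Z)=-2
iteration 2: select HL,N (d=15, Q=-15); attach at lengths (11/2, 19/2); label the merged cluster HLN
  updated: d(HLN,Z)=-15/2
iteration 3: select HLN,Z (d=-15/2); attach at lengths (-15/4, -15/4); label the merged cluster HLNZ
final tree: (((H:7/2,L:31/2):11/2,N:19/2):-15/4,Z:-15/4)
total length: 53/2

7/2,31/2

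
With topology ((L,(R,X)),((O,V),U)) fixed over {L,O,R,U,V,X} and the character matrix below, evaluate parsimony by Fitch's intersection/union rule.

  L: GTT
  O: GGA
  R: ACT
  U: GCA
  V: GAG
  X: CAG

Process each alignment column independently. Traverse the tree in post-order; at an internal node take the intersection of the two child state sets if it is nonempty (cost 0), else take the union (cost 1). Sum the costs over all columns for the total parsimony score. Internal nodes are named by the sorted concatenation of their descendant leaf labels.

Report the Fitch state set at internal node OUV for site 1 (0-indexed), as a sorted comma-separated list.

[col 0] RX: children R:{A}, X:{C} ∪→ {A,C}; cost 1
[col 0] LRX: children L:{G}, RX:{A,C} ∪→ {A,C,G}; cost 1
[col 0] OV: children O:{G}, V:{G} ∩→ {G}; cost 0
[col 0] OUV: children OV:{G}, U:{G} ∩→ {G}; cost 0
[col 0] LORUVX: children LRX:{A,C,G}, OUV:{G} ∩→ {G}; cost 0
[col 1] RX: children R:{C}, X:{A} ∪→ {A,C}; cost 1
[col 1] LRX: children L:{T}, RX:{A,C} ∪→ {A,C,T}; cost 1
[col 1] OV: children O:{G}, V:{A} ∪→ {A,G}; cost 1
[col 1] OUV: children OV:{A,G}, U:{C} ∪→ {A,C,G}; cost 1
[col 1] LORUVX: children LRX:{A,C,T}, OUV:{A,C,G} ∩→ {A,C}; cost 0
[col 2] RX: children R:{T}, X:{G} ∪→ {G,T}; cost 1
[col 2] LRX: children L:{T}, RX:{G,T} ∩→ {T}; cost 0
[col 2] OV: children O:{A}, V:{G} ∪→ {A,G}; cost 1
[col 2] OUV: children OV:{A,G}, U:{A} ∩→ {A}; cost 0
[col 2] LORUVX: children LRX:{T}, OUV:{A} ∪→ {A,T}; cost 1
per-site changes: [2, 4, 3]; total = 9

A,C,G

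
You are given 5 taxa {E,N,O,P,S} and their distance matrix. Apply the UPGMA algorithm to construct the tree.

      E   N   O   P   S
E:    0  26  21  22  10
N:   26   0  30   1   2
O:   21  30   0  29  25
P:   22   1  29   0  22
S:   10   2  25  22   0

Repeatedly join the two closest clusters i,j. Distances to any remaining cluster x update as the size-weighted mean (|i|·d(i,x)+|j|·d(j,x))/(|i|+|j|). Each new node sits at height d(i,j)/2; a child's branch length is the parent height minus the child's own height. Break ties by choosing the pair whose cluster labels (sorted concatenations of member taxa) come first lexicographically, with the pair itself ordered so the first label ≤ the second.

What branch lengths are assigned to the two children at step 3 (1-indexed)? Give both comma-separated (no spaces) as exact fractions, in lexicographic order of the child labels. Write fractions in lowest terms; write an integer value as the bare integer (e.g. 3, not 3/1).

1. join N+P (d=1) ⇒ NP; edges |N|=1/2, |P|=1/2
  updated: d(E,NP)=24, d(NP,O)=59/2, d(NP,S)=12
2. join E+S (d=10) ⇒ ES; edges |E|=5, |S|=5
  updated: d(ES,NP)=18, d(ES,O)=23
3. join ES+NP (d=18) ⇒ ENPS; edges |ES|=4, |NP|=17/2
  updated: d(ENPS,O)=105/4
4. join ENPS+O (d=105/4) ⇒ ENOPS; edges |ENPS|=33/8, |O|=105/8
final tree: (((E:5,S:5):4,(N:1/2,P:1/2):17/2):33/8,O:105/8)
total length: 163/4

4,17/2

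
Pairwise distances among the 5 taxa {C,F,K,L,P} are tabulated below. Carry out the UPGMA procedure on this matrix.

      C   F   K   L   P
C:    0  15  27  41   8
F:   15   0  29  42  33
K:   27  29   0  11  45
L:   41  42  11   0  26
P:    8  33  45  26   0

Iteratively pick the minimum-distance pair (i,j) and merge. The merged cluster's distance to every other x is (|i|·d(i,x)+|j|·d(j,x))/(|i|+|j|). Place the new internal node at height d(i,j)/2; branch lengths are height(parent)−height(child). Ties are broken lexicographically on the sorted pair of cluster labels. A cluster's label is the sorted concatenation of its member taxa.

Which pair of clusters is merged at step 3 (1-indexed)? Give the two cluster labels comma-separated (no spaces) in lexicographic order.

CP,F

1. join C+P (d=8) ⇒ CP; edges |C|=4, |P|=4
  updated: d(CP,F)=24, d(CP,K)=36, d(CP,L)=67/2
2. join K+L (d=11) ⇒ KL; edges |K|=11/2, |L|=11/2
  updated: d(CP,KL)=139/4, d(F,KL)=71/2
3. join CP+F (d=24) ⇒ CFP; edges |CP|=8, |F|=12
  updated: d(CFP,KL)=35
4. join CFP+KL (d=35) ⇒ CFKLP; edges |CFP|=11/2, |KL|=12
final tree: (((C:4,P:4):8,F:12):11/2,(K:11/2,L:11/2):12)
total length: 113/2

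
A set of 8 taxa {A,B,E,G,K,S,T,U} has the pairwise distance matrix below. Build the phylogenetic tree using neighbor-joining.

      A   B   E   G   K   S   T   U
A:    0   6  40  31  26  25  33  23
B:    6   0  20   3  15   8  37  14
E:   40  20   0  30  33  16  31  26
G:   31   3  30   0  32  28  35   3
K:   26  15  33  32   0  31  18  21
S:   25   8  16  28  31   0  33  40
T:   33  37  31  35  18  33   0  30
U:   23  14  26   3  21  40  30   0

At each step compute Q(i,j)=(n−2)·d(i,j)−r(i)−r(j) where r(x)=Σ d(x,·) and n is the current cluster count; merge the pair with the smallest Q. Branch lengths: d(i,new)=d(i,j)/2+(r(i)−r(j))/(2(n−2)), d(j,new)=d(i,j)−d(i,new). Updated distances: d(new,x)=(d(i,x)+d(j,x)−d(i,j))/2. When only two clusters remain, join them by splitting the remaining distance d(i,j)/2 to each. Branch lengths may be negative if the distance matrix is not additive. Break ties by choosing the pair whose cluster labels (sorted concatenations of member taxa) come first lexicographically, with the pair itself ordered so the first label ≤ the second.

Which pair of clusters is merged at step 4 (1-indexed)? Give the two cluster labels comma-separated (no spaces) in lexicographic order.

A,B

step 1: merge (G,U) at d=3, Q=-301; branch lengths G→23/12, U→13/12; new cluster GU
  updated: d(A,GU)=51/2, d(B,GU)=7, d(E,GU)=53/2, d(GU,K)=25, d(GU,S)=65/2, d(GU,T)=31
step 2: merge (K,T) at d=18, Q=-241; branch lengths K→11/2, T→25/2; new cluster KT
  updated: d(A,KT)=41/2, d(B,KT)=17, d(E,KT)=23, d(GU,KT)=19, d(KT,S)=23
step 3: merge (E,S) at d=16, Q=-166; branch lengths E→85/8, S→43/8; new cluster ES
  updated: d(A,ES)=49/2, d(B,ES)=6, d(ES,GU)=43/2, d(ES,KT)=15
step 4: merge (A,B) at d=6, Q=-189/2; branch lengths A→39/4, B→-15/4; new cluster AB
  updated: d(AB,ES)=49/4, d(AB,GU)=53/4, d(AB,KT)=63/4
step 5: merge (AB,GU) at d=53/4, Q=-137/2; branch lengths AB→7/2, GU→39/4; new cluster ABGU
  updated: d(ABGU,ES)=41/4, d(ABGU,KT)=43/4
step 6: merge (ABGU,ES) at d=41/4, Q=-36; branch lengths ABGU→3, ES→29/4; new cluster ABEGSU
  updated: d(ABEGSU,KT)=31/4
step 7: merge (ABEGSU,KT) at d=31/4; branch lengths ABEGSU→31/8, KT→31/8; new cluster ABEGKSTU
final tree: ((((A:39/4,B:-15/4):7/2,(G:23/12,U:13/12):39/4):3,(E:85/8,S:43/8):29/4):31/8,(K:11/2,T:25/2):31/8)
total length: 297/4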